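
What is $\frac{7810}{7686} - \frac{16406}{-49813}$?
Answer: $\frac{257568023}{191431359} \approx 1.3455$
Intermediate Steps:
$\frac{7810}{7686} - \frac{16406}{-49813} = 7810 \cdot \frac{1}{7686} - - \frac{16406}{49813} = \frac{3905}{3843} + \frac{16406}{49813} = \frac{257568023}{191431359}$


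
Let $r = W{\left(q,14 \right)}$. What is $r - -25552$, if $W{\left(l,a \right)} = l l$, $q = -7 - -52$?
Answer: $27577$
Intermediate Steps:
$q = 45$ ($q = -7 + 52 = 45$)
$W{\left(l,a \right)} = l^{2}$
$r = 2025$ ($r = 45^{2} = 2025$)
$r - -25552 = 2025 - -25552 = 2025 + 25552 = 27577$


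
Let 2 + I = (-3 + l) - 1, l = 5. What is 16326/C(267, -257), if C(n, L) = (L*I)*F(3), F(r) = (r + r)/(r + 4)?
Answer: 19047/257 ≈ 74.113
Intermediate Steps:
F(r) = 2*r/(4 + r) (F(r) = (2*r)/(4 + r) = 2*r/(4 + r))
I = -1 (I = -2 + ((-3 + 5) - 1) = -2 + (2 - 1) = -2 + 1 = -1)
C(n, L) = -6*L/7 (C(n, L) = (L*(-1))*(2*3/(4 + 3)) = (-L)*(2*3/7) = (-L)*(2*3*(⅐)) = -L*(6/7) = -6*L/7)
16326/C(267, -257) = 16326/((-6/7*(-257))) = 16326/(1542/7) = 16326*(7/1542) = 19047/257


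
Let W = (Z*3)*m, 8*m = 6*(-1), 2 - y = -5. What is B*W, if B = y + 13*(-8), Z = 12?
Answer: 2619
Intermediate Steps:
y = 7 (y = 2 - 1*(-5) = 2 + 5 = 7)
m = -3/4 (m = (6*(-1))/8 = (1/8)*(-6) = -3/4 ≈ -0.75000)
B = -97 (B = 7 + 13*(-8) = 7 - 104 = -97)
W = -27 (W = (12*3)*(-3/4) = 36*(-3/4) = -27)
B*W = -97*(-27) = 2619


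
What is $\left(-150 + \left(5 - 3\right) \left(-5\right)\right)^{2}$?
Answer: $25600$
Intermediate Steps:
$\left(-150 + \left(5 - 3\right) \left(-5\right)\right)^{2} = \left(-150 + 2 \left(-5\right)\right)^{2} = \left(-150 - 10\right)^{2} = \left(-160\right)^{2} = 25600$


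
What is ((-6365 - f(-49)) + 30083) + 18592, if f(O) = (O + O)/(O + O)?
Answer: 42309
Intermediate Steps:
f(O) = 1 (f(O) = (2*O)/((2*O)) = (2*O)*(1/(2*O)) = 1)
((-6365 - f(-49)) + 30083) + 18592 = ((-6365 - 1*1) + 30083) + 18592 = ((-6365 - 1) + 30083) + 18592 = (-6366 + 30083) + 18592 = 23717 + 18592 = 42309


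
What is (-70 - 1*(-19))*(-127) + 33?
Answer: 6510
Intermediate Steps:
(-70 - 1*(-19))*(-127) + 33 = (-70 + 19)*(-127) + 33 = -51*(-127) + 33 = 6477 + 33 = 6510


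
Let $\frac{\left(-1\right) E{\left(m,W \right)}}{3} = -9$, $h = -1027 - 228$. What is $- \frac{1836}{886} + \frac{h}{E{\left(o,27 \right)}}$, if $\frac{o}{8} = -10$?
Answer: $- \frac{580751}{11961} \approx -48.554$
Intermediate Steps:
$h = -1255$
$o = -80$ ($o = 8 \left(-10\right) = -80$)
$E{\left(m,W \right)} = 27$ ($E{\left(m,W \right)} = \left(-3\right) \left(-9\right) = 27$)
$- \frac{1836}{886} + \frac{h}{E{\left(o,27 \right)}} = - \frac{1836}{886} - \frac{1255}{27} = \left(-1836\right) \frac{1}{886} - \frac{1255}{27} = - \frac{918}{443} - \frac{1255}{27} = - \frac{580751}{11961}$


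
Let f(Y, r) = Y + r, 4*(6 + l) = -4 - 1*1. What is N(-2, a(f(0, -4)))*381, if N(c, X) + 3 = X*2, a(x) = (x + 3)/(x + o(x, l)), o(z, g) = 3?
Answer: -381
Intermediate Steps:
l = -29/4 (l = -6 + (-4 - 1*1)/4 = -6 + (-4 - 1)/4 = -6 + (¼)*(-5) = -6 - 5/4 = -29/4 ≈ -7.2500)
a(x) = 1 (a(x) = (x + 3)/(x + 3) = (3 + x)/(3 + x) = 1)
N(c, X) = -3 + 2*X (N(c, X) = -3 + X*2 = -3 + 2*X)
N(-2, a(f(0, -4)))*381 = (-3 + 2*1)*381 = (-3 + 2)*381 = -1*381 = -381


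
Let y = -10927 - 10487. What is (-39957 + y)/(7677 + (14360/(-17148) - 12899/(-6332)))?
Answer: -1665933224364/208426911401 ≈ -7.9929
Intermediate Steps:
y = -21414
(-39957 + y)/(7677 + (14360/(-17148) - 12899/(-6332))) = (-39957 - 21414)/(7677 + (14360/(-17148) - 12899/(-6332))) = -61371/(7677 + (14360*(-1/17148) - 12899*(-1/6332))) = -61371/(7677 + (-3590/4287 + 12899/6332)) = -61371/(7677 + 32566133/27145284) = -61371/208426911401/27145284 = -61371*27145284/208426911401 = -1665933224364/208426911401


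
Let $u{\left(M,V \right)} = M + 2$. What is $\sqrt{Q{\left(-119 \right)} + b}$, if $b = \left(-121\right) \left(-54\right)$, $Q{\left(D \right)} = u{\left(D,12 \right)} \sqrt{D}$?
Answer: $3 \sqrt{726 - 13 i \sqrt{119}} \approx 81.214 - 7.8577 i$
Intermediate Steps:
$u{\left(M,V \right)} = 2 + M$
$Q{\left(D \right)} = \sqrt{D} \left(2 + D\right)$ ($Q{\left(D \right)} = \left(2 + D\right) \sqrt{D} = \sqrt{D} \left(2 + D\right)$)
$b = 6534$
$\sqrt{Q{\left(-119 \right)} + b} = \sqrt{\sqrt{-119} \left(2 - 119\right) + 6534} = \sqrt{i \sqrt{119} \left(-117\right) + 6534} = \sqrt{- 117 i \sqrt{119} + 6534} = \sqrt{6534 - 117 i \sqrt{119}}$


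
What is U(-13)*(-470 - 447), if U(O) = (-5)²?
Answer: -22925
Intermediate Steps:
U(O) = 25
U(-13)*(-470 - 447) = 25*(-470 - 447) = 25*(-917) = -22925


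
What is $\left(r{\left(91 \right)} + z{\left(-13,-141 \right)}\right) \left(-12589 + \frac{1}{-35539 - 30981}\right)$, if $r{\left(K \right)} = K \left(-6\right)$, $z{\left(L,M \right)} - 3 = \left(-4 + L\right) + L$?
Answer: $\frac{479841821013}{66520} \approx 7.2135 \cdot 10^{6}$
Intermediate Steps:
$z{\left(L,M \right)} = -1 + 2 L$ ($z{\left(L,M \right)} = 3 + \left(\left(-4 + L\right) + L\right) = 3 + \left(-4 + 2 L\right) = -1 + 2 L$)
$r{\left(K \right)} = - 6 K$
$\left(r{\left(91 \right)} + z{\left(-13,-141 \right)}\right) \left(-12589 + \frac{1}{-35539 - 30981}\right) = \left(\left(-6\right) 91 + \left(-1 + 2 \left(-13\right)\right)\right) \left(-12589 + \frac{1}{-35539 - 30981}\right) = \left(-546 - 27\right) \left(-12589 + \frac{1}{-66520}\right) = \left(-546 - 27\right) \left(-12589 - \frac{1}{66520}\right) = \left(-573\right) \left(- \frac{837420281}{66520}\right) = \frac{479841821013}{66520}$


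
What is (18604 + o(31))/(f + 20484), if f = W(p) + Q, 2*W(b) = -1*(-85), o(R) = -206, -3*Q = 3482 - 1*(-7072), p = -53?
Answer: 36796/34017 ≈ 1.0817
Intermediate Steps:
Q = -3518 (Q = -(3482 - 1*(-7072))/3 = -(3482 + 7072)/3 = -1/3*10554 = -3518)
W(b) = 85/2 (W(b) = (-1*(-85))/2 = (1/2)*85 = 85/2)
f = -6951/2 (f = 85/2 - 3518 = -6951/2 ≈ -3475.5)
(18604 + o(31))/(f + 20484) = (18604 - 206)/(-6951/2 + 20484) = 18398/(34017/2) = 18398*(2/34017) = 36796/34017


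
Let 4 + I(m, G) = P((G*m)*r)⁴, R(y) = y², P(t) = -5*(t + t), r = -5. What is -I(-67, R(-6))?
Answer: -211538407809599999996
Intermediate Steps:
P(t) = -10*t
I(m, G) = -4 + 6250000*G⁴*m⁴ (I(m, G) = -4 + (-10*G*m*(-5))⁴ = -4 + (-(-50)*G*m)⁴ = -4 + (50*G*m)⁴ = -4 + 6250000*G⁴*m⁴)
-I(-67, R(-6)) = -(-4 + 6250000*((-6)²)⁴*(-67)⁴) = -(-4 + 6250000*36⁴*20151121) = -(-4 + 6250000*1679616*20151121) = -(-4 + 211538407809600000000) = -1*211538407809599999996 = -211538407809599999996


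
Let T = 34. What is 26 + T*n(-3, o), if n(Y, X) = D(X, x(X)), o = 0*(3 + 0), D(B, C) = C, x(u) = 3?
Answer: 128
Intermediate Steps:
o = 0 (o = 0*3 = 0)
n(Y, X) = 3
26 + T*n(-3, o) = 26 + 34*3 = 26 + 102 = 128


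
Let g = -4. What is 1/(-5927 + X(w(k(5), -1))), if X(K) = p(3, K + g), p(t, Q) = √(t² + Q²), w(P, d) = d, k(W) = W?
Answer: -5927/35129295 - √34/35129295 ≈ -0.00016889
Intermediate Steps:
p(t, Q) = √(Q² + t²)
X(K) = √(9 + (-4 + K)²) (X(K) = √((K - 4)² + 3²) = √((-4 + K)² + 9) = √(9 + (-4 + K)²))
1/(-5927 + X(w(k(5), -1))) = 1/(-5927 + √(9 + (-4 - 1)²)) = 1/(-5927 + √(9 + (-5)²)) = 1/(-5927 + √(9 + 25)) = 1/(-5927 + √34)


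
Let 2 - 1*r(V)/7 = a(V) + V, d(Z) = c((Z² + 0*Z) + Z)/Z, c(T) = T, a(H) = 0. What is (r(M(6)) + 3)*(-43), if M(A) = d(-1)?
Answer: -731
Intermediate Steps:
d(Z) = (Z + Z²)/Z (d(Z) = ((Z² + 0*Z) + Z)/Z = ((Z² + 0) + Z)/Z = (Z² + Z)/Z = (Z + Z²)/Z)
M(A) = 0 (M(A) = 1 - 1 = 0)
r(V) = 14 - 7*V (r(V) = 14 - 7*(0 + V) = 14 - 7*V)
(r(M(6)) + 3)*(-43) = ((14 - 7*0) + 3)*(-43) = ((14 + 0) + 3)*(-43) = (14 + 3)*(-43) = 17*(-43) = -731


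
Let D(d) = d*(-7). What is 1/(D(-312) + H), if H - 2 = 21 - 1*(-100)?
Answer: 1/2307 ≈ 0.00043346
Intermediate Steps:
D(d) = -7*d
H = 123 (H = 2 + (21 - 1*(-100)) = 2 + (21 + 100) = 2 + 121 = 123)
1/(D(-312) + H) = 1/(-7*(-312) + 123) = 1/(2184 + 123) = 1/2307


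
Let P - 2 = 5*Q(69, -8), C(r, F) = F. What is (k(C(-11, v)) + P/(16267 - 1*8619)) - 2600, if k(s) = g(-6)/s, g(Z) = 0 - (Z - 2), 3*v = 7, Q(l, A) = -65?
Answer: -139012309/53536 ≈ -2596.6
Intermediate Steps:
v = 7/3 (v = (⅓)*7 = 7/3 ≈ 2.3333)
P = -323 (P = 2 + 5*(-65) = 2 - 325 = -323)
g(Z) = 2 - Z (g(Z) = 0 - (-2 + Z) = 0 + (2 - Z) = 2 - Z)
k(s) = 8/s (k(s) = (2 - 1*(-6))/s = (2 + 6)/s = 8/s)
(k(C(-11, v)) + P/(16267 - 1*8619)) - 2600 = (8/(7/3) - 323/(16267 - 1*8619)) - 2600 = (8*(3/7) - 323/(16267 - 8619)) - 2600 = (24/7 - 323/7648) - 2600 = 181291/53536 - 2600 = -139012309/53536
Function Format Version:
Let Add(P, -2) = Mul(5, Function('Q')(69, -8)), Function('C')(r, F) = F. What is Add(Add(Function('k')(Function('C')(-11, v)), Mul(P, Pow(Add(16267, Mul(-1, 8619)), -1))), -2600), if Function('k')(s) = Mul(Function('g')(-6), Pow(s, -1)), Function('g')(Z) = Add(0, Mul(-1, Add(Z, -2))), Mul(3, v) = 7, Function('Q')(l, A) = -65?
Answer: Rational(-139012309, 53536) ≈ -2596.6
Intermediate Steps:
v = Rational(7, 3) (v = Mul(Rational(1, 3), 7) = Rational(7, 3) ≈ 2.3333)
P = -323 (P = Add(2, Mul(5, -65)) = Add(2, -325) = -323)
Function('g')(Z) = Add(2, Mul(-1, Z)) (Function('g')(Z) = Add(0, Mul(-1, Add(-2, Z))) = Add(0, Add(2, Mul(-1, Z))) = Add(2, Mul(-1, Z)))
Function('k')(s) = Mul(8, Pow(s, -1)) (Function('k')(s) = Mul(Add(2, Mul(-1, -6)), Pow(s, -1)) = Mul(Add(2, 6), Pow(s, -1)) = Mul(8, Pow(s, -1)))
Add(Add(Function('k')(Function('C')(-11, v)), Mul(P, Pow(Add(16267, Mul(-1, 8619)), -1))), -2600) = Add(Add(Mul(8, Pow(Rational(7, 3), -1)), Mul(-323, Pow(Add(16267, Mul(-1, 8619)), -1))), -2600) = Add(Add(Mul(8, Rational(3, 7)), Mul(-323, Pow(Add(16267, -8619), -1))), -2600) = Add(Add(Rational(24, 7), Mul(-323, Pow(7648, -1))), -2600) = Add(Add(Rational(24, 7), Mul(-323, Rational(1, 7648))), -2600) = Add(Add(Rational(24, 7), Rational(-323, 7648)), -2600) = Add(Rational(181291, 53536), -2600) = Rational(-139012309, 53536)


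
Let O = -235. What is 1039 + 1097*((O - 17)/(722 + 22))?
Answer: 41381/62 ≈ 667.44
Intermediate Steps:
1039 + 1097*((O - 17)/(722 + 22)) = 1039 + 1097*((-235 - 17)/(722 + 22)) = 1039 + 1097*(-252/744) = 1039 + 1097*(-252*1/744) = 1039 + 1097*(-21/62) = 1039 - 23037/62 = 41381/62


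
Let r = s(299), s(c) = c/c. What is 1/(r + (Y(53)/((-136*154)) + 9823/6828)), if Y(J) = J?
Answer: 35751408/87094165 ≈ 0.41049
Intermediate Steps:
s(c) = 1
r = 1
1/(r + (Y(53)/((-136*154)) + 9823/6828)) = 1/(1 + (53/((-136*154)) + 9823/6828)) = 1/(1 + (53/(-20944) + 9823*(1/6828))) = 1/(1 + (53*(-1/20944) + 9823/6828)) = 1/(1 + (-53/20944 + 9823/6828)) = 1/(1 + 51342757/35751408) = 1/(87094165/35751408) = 35751408/87094165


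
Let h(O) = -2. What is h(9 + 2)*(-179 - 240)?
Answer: 838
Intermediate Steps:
h(9 + 2)*(-179 - 240) = -2*(-179 - 240) = -2*(-419) = 838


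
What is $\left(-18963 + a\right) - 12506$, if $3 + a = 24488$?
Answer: $-6984$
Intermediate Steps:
$a = 24485$ ($a = -3 + 24488 = 24485$)
$\left(-18963 + a\right) - 12506 = \left(-18963 + 24485\right) - 12506 = 5522 - 12506 = -6984$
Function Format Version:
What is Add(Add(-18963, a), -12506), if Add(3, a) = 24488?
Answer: -6984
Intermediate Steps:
a = 24485 (a = Add(-3, 24488) = 24485)
Add(Add(-18963, a), -12506) = Add(Add(-18963, 24485), -12506) = Add(5522, -12506) = -6984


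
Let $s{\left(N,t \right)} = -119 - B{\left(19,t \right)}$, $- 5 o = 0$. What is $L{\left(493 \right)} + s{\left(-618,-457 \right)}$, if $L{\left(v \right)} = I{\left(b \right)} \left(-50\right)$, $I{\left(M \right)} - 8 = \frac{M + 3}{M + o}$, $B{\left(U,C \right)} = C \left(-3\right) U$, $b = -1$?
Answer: $-26468$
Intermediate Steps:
$o = 0$ ($o = \left(- \frac{1}{5}\right) 0 = 0$)
$B{\left(U,C \right)} = - 3 C U$
$s{\left(N,t \right)} = -119 + 57 t$ ($s{\left(N,t \right)} = -119 - \left(-3\right) t 19 = -119 - - 57 t = -119 + 57 t$)
$I{\left(M \right)} = 8 + \frac{3 + M}{M}$ ($I{\left(M \right)} = 8 + \frac{M + 3}{M + 0} = 8 + \frac{3 + M}{M}$)
$L{\left(v \right)} = -300$ ($L{\left(v \right)} = \left(9 + \frac{3}{-1}\right) \left(-50\right) = \left(9 + 3 \left(-1\right)\right) \left(-50\right) = \left(9 - 3\right) \left(-50\right) = 6 \left(-50\right) = -300$)
$L{\left(493 \right)} + s{\left(-618,-457 \right)} = -300 + \left(-119 + 57 \left(-457\right)\right) = -300 - 26168 = -26468$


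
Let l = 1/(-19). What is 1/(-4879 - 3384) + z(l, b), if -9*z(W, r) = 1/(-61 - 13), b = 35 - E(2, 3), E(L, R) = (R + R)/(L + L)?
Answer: 7597/5503158 ≈ 0.0013805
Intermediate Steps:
E(L, R) = R/L (E(L, R) = (2*R)/((2*L)) = (2*R)*(1/(2*L)) = R/L)
b = 67/2 (b = 35 - 3/2 = 67/2 ≈ 33.500)
l = -1/19 ≈ -0.052632
z(W, r) = 1/666 (z(W, r) = -1/(9*(-61 - 13)) = -⅑/(-74) = -⅑*(-1/74) = 1/666)
1/(-4879 - 3384) + z(l, b) = 1/(-4879 - 3384) + 1/666 = 1/(-8263) + 1/666 = -1/8263 + 1/666 = 7597/5503158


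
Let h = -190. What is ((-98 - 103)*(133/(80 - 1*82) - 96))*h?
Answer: -6205875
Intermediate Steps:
((-98 - 103)*(133/(80 - 1*82) - 96))*h = ((-98 - 103)*(133/(80 - 1*82) - 96))*(-190) = -201*(133/(80 - 82) - 96)*(-190) = -201*(133/(-2) - 96)*(-190) = -201*(133*(-½) - 96)*(-190) = -201*(-133/2 - 96)*(-190) = -201*(-325/2)*(-190) = (65325/2)*(-190) = -6205875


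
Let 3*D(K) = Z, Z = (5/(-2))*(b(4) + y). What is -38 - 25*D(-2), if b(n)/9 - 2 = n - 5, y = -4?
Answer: 397/6 ≈ 66.167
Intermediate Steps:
b(n) = -27 + 9*n (b(n) = 18 + 9*(n - 5) = 18 + 9*(-5 + n) = 18 + (-45 + 9*n) = -27 + 9*n)
Z = -25/2 (Z = (5/(-2))*((-27 + 9*4) - 4) = (5*(-1/2))*((-27 + 36) - 4) = -5*(9 - 4)/2 = -5/2*5 = -25/2 ≈ -12.500)
D(K) = -25/6 (D(K) = (1/3)*(-25/2) = -25/6)
-38 - 25*D(-2) = -38 - 25*(-25/6) = -38 + 625/6 = 397/6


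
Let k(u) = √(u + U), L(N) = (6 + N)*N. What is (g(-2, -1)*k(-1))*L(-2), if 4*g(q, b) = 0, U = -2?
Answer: 0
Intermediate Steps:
g(q, b) = 0 (g(q, b) = (¼)*0 = 0)
L(N) = N*(6 + N)
k(u) = √(-2 + u) (k(u) = √(u - 2) = √(-2 + u))
(g(-2, -1)*k(-1))*L(-2) = (0*√(-2 - 1))*(-2*(6 - 2)) = (0*√(-3))*(-2*4) = (0*(I*√3))*(-8) = 0*(-8) = 0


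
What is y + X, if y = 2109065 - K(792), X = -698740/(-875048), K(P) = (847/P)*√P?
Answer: 461383452215/218762 - 77*√22/12 ≈ 2.1090e+6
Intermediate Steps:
K(P) = 847/√P
X = 174685/218762 (X = -698740*(-1/875048) = 174685/218762 ≈ 0.79852)
y = 2109065 - 77*√22/12 (y = 2109065 - 847/√792 = 2109065 - 847*√22/132 = 2109065 - 77*√22/12 ≈ 2.1090e+6)
y + X = (2109065 - 77*√22/12) + 174685/218762 = 461383452215/218762 - 77*√22/12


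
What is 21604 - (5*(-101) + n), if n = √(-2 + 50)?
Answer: 22109 - 4*√3 ≈ 22102.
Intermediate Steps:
n = 4*√3 (n = √48 = 4*√3 ≈ 6.9282)
21604 - (5*(-101) + n) = 21604 - (5*(-101) + 4*√3) = 21604 - (-505 + 4*√3) = 21604 + (505 - 4*√3) = 22109 - 4*√3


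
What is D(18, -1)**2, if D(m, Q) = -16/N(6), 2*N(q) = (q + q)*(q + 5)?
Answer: 64/1089 ≈ 0.058770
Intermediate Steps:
N(q) = q*(5 + q) (N(q) = ((q + q)*(q + 5))/2 = ((2*q)*(5 + q))/2 = (2*q*(5 + q))/2 = q*(5 + q))
D(m, Q) = -8/33 (D(m, Q) = -16*1/(6*(5 + 6)) = -16/(6*11) = -16/66 = -16*1/66 = -8/33)
D(18, -1)**2 = (-8/33)**2 = 64/1089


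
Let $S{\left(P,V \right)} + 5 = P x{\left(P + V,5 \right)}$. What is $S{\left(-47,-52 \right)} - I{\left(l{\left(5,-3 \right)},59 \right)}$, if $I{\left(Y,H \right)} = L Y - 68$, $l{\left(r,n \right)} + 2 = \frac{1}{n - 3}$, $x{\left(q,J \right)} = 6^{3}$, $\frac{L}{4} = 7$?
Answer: $- \frac{30085}{3} \approx -10028.0$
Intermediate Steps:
$L = 28$ ($L = 4 \cdot 7 = 28$)
$x{\left(q,J \right)} = 216$
$l{\left(r,n \right)} = -2 + \frac{1}{-3 + n}$ ($l{\left(r,n \right)} = -2 + \frac{1}{n - 3} = -2 + \frac{1}{-3 + n}$)
$S{\left(P,V \right)} = -5 + 216 P$ ($S{\left(P,V \right)} = -5 + P 216 = -5 + 216 P$)
$I{\left(Y,H \right)} = -68 + 28 Y$ ($I{\left(Y,H \right)} = 28 Y - 68 = -68 + 28 Y$)
$S{\left(-47,-52 \right)} - I{\left(l{\left(5,-3 \right)},59 \right)} = \left(-5 + 216 \left(-47\right)\right) - \left(-68 + 28 \frac{7 - -6}{-3 - 3}\right) = \left(-5 - 10152\right) - \left(-68 + 28 \frac{7 + 6}{-6}\right) = -10157 - \left(-68 + 28 \left(\left(- \frac{1}{6}\right) 13\right)\right) = -10157 - \left(-68 + 28 \left(- \frac{13}{6}\right)\right) = -10157 - \left(-68 - \frac{182}{3}\right) = -10157 - - \frac{386}{3} = -10157 + \frac{386}{3} = - \frac{30085}{3}$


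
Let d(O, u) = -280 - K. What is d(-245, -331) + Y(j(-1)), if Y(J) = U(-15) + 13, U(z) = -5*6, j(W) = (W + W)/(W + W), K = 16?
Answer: -313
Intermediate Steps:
d(O, u) = -296 (d(O, u) = -280 - 1*16 = -280 - 16 = -296)
j(W) = 1 (j(W) = (2*W)/((2*W)) = (2*W)*(1/(2*W)) = 1)
U(z) = -30
Y(J) = -17 (Y(J) = -30 + 13 = -17)
d(-245, -331) + Y(j(-1)) = -296 - 17 = -313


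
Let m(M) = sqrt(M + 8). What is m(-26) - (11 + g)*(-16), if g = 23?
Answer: 544 + 3*I*sqrt(2) ≈ 544.0 + 4.2426*I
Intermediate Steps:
m(M) = sqrt(8 + M)
m(-26) - (11 + g)*(-16) = sqrt(8 - 26) - (11 + 23)*(-16) = sqrt(-18) - 34*(-16) = 3*I*sqrt(2) - 1*(-544) = 3*I*sqrt(2) + 544 = 544 + 3*I*sqrt(2)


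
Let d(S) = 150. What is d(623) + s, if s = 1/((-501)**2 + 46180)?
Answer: 44577151/297181 ≈ 150.00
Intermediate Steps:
s = 1/297181 (s = 1/(251001 + 46180) = 1/297181 ≈ 3.3650e-6)
d(623) + s = 150 + 1/297181 = 44577151/297181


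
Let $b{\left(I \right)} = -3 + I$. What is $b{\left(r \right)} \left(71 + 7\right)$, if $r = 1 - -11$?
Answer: $702$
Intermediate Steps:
$r = 12$ ($r = 1 + 11 = 12$)
$b{\left(r \right)} \left(71 + 7\right) = \left(-3 + 12\right) \left(71 + 7\right) = 9 \cdot 78 = 702$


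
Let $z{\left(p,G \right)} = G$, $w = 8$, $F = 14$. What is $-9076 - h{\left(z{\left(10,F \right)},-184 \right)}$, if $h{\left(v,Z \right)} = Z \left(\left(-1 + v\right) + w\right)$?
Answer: $-5212$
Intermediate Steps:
$h{\left(v,Z \right)} = Z \left(7 + v\right)$ ($h{\left(v,Z \right)} = Z \left(\left(-1 + v\right) + 8\right) = Z \left(7 + v\right)$)
$-9076 - h{\left(z{\left(10,F \right)},-184 \right)} = -9076 - - 184 \left(7 + 14\right) = -9076 - \left(-184\right) 21 = -9076 - -3864 = -9076 + 3864 = -5212$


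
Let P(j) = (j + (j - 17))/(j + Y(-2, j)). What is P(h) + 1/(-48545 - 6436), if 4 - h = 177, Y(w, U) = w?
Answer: 19957928/9621675 ≈ 2.0743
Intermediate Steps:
h = -173 (h = 4 - 1*177 = 4 - 177 = -173)
P(j) = (-17 + 2*j)/(-2 + j) (P(j) = (j + (j - 17))/(j - 2) = (j + (-17 + j))/(-2 + j) = (-17 + 2*j)/(-2 + j))
P(h) + 1/(-48545 - 6436) = (-17 + 2*(-173))/(-2 - 173) + 1/(-48545 - 6436) = (-17 - 346)/(-175) + 1/(-54981) = -1/175*(-363) - 1/54981 = 363/175 - 1/54981 = 19957928/9621675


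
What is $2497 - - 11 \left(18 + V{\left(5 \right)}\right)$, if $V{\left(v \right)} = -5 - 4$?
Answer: $2596$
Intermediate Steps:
$V{\left(v \right)} = -9$ ($V{\left(v \right)} = -5 - 4 = -9$)
$2497 - - 11 \left(18 + V{\left(5 \right)}\right) = 2497 - - 11 \left(18 - 9\right) = 2497 - \left(-11\right) 9 = 2497 - -99 = 2497 + 99 = 2596$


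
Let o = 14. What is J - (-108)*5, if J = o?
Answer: 554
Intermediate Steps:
J = 14
J - (-108)*5 = 14 - (-108)*5 = 14 - 18*(-30) = 14 + 540 = 554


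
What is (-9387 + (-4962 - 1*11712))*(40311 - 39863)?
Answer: -11675328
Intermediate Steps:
(-9387 + (-4962 - 1*11712))*(40311 - 39863) = (-9387 + (-4962 - 11712))*448 = (-9387 - 16674)*448 = -26061*448 = -11675328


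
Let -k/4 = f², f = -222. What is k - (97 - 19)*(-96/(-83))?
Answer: -16369776/83 ≈ -1.9723e+5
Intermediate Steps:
k = -197136 (k = -4*(-222)² = -4*49284 = -197136)
k - (97 - 19)*(-96/(-83)) = -197136 - (97 - 19)*(-96/(-83)) = -197136 - 78*(-96*(-1/83)) = -197136 - 78*96/83 = -197136 - 1*7488/83 = -197136 - 7488/83 = -16369776/83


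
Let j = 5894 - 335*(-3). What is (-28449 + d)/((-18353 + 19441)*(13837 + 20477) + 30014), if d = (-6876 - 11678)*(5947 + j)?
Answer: -238373133/37363646 ≈ -6.3798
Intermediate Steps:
j = 6899 (j = 5894 - 1*(-1005) = 5894 + 1005 = 6899)
d = -238344684 (d = (-6876 - 11678)*(5947 + 6899) = -18554*12846 = -238344684)
(-28449 + d)/((-18353 + 19441)*(13837 + 20477) + 30014) = (-28449 - 238344684)/((-18353 + 19441)*(13837 + 20477) + 30014) = -238373133/(1088*34314 + 30014) = -238373133/(37333632 + 30014) = -238373133/37363646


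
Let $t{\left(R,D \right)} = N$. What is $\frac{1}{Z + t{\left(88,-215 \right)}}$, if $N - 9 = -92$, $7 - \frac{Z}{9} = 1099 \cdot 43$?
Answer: $- \frac{1}{425333} \approx -2.3511 \cdot 10^{-6}$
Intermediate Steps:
$Z = -425250$ ($Z = 63 - 9 \cdot 1099 \cdot 43 = 63 - 425313 = -425250$)
$N = -83$ ($N = 9 - 92 = -83$)
$t{\left(R,D \right)} = -83$
$\frac{1}{Z + t{\left(88,-215 \right)}} = \frac{1}{-425250 - 83} = \frac{1}{-425333} = - \frac{1}{425333}$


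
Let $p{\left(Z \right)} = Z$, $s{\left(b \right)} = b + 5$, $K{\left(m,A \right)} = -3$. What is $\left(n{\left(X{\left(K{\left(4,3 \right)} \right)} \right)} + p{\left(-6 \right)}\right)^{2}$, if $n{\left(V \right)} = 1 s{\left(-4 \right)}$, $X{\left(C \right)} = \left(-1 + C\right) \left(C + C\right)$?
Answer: $25$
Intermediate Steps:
$s{\left(b \right)} = 5 + b$
$X{\left(C \right)} = 2 C \left(-1 + C\right)$ ($X{\left(C \right)} = \left(-1 + C\right) 2 C = 2 C \left(-1 + C\right)$)
$n{\left(V \right)} = 1$ ($n{\left(V \right)} = 1 \left(5 - 4\right) = 1 \cdot 1 = 1$)
$\left(n{\left(X{\left(K{\left(4,3 \right)} \right)} \right)} + p{\left(-6 \right)}\right)^{2} = \left(1 - 6\right)^{2} = \left(-5\right)^{2} = 25$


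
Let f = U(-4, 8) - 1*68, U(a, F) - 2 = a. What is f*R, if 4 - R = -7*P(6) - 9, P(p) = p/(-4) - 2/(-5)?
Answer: -371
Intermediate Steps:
P(p) = 2/5 - p/4 (P(p) = p*(-1/4) - 2*(-1/5) = -p/4 + 2/5 = 2/5 - p/4)
U(a, F) = 2 + a
f = -70 (f = (2 - 4) - 1*68 = -2 - 68 = -70)
R = 53/10 (R = 4 - (-7*(2/5 - 1/4*6) - 9) = 4 - (-7*(2/5 - 3/2) - 9) = 4 - (-7*(-11/10) - 9) = 4 - (77/10 - 9) = 4 - 1*(-13/10) = 4 + 13/10 = 53/10 ≈ 5.3000)
f*R = -70*53/10 = -371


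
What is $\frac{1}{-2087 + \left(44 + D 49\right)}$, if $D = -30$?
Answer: $- \frac{1}{3513} \approx -0.00028466$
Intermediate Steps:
$\frac{1}{-2087 + \left(44 + D 49\right)} = \frac{1}{-2087 + \left(44 - 1470\right)} = \frac{1}{-2087 - 1426} = \frac{1}{-3513} = - \frac{1}{3513}$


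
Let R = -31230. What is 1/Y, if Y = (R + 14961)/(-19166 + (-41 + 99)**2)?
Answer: 15802/16269 ≈ 0.97130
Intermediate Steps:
Y = 16269/15802 (Y = (-31230 + 14961)/(-19166 + (-41 + 99)**2) = -16269/(-19166 + 58**2) = -16269/(-19166 + 3364) = -16269/(-15802) = -16269*(-1/15802) = 16269/15802 ≈ 1.0296)
1/Y = 1/(16269/15802) = 15802/16269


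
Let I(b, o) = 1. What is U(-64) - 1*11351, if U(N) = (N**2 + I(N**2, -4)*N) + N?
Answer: -7383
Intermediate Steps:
U(N) = N**2 + 2*N (U(N) = (N**2 + 1*N) + N = (N**2 + N) + N = (N + N**2) + N = N**2 + 2*N)
U(-64) - 1*11351 = -64*(2 - 64) - 1*11351 = -64*(-62) - 11351 = 3968 - 11351 = -7383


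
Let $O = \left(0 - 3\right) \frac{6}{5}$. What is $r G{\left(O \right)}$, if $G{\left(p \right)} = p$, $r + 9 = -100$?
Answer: $\frac{1962}{5} \approx 392.4$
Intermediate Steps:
$r = -109$ ($r = -9 - 100 = -109$)
$O = - \frac{18}{5}$ ($O = - 3 \cdot 6 \cdot \frac{1}{5} = \left(-3\right) \frac{6}{5} = - \frac{18}{5} \approx -3.6$)
$r G{\left(O \right)} = \left(-109\right) \left(- \frac{18}{5}\right) = \frac{1962}{5}$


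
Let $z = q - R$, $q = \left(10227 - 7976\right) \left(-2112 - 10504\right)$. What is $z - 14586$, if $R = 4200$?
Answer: $-28417402$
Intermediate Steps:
$q = -28398616$ ($q = 2251 \left(-12616\right) = -28398616$)
$z = -28402816$ ($z = -28398616 - 4200 = -28402816$)
$z - 14586 = -28402816 - 14586 = -28417402$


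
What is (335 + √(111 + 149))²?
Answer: 112485 + 1340*√65 ≈ 1.2329e+5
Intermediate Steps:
(335 + √(111 + 149))² = (335 + √260)² = (335 + 2*√65)²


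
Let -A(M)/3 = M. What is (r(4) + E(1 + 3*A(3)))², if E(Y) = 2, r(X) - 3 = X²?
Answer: 441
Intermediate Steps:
r(X) = 3 + X²
A(M) = -3*M
(r(4) + E(1 + 3*A(3)))² = ((3 + 4²) + 2)² = ((3 + 16) + 2)² = (19 + 2)² = 21² = 441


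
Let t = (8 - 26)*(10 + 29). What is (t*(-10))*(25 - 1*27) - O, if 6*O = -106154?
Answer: 10957/3 ≈ 3652.3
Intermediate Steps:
t = -702 (t = -18*39 = -702)
O = -53077/3 (O = (1/6)*(-106154) = -53077/3 ≈ -17692.)
(t*(-10))*(25 - 1*27) - O = (-702*(-10))*(25 - 1*27) - 1*(-53077/3) = 7020*(25 - 27) + 53077/3 = 7020*(-2) + 53077/3 = -14040 + 53077/3 = 10957/3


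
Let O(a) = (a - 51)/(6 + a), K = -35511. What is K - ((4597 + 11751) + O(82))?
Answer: -4563623/88 ≈ -51859.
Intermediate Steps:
O(a) = (-51 + a)/(6 + a)
K - ((4597 + 11751) + O(82)) = -35511 - ((4597 + 11751) + (-51 + 82)/(6 + 82)) = -35511 - (16348 + 31/88) = -35511 - 1*1438655/88 = -35511 - 1438655/88 = -4563623/88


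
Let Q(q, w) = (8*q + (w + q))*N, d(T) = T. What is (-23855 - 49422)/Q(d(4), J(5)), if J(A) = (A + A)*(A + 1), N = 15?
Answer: -73277/1440 ≈ -50.887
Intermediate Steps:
J(A) = 2*A*(1 + A) (J(A) = (2*A)*(1 + A) = 2*A*(1 + A))
Q(q, w) = 15*w + 135*q (Q(q, w) = (8*q + (w + q))*15 = (8*q + (q + w))*15 = (w + 9*q)*15 = 15*w + 135*q)
(-23855 - 49422)/Q(d(4), J(5)) = (-23855 - 49422)/(15*(2*5*(1 + 5)) + 135*4) = -73277/(15*(2*5*6) + 540) = -73277/(15*60 + 540) = -73277/(900 + 540) = -73277/1440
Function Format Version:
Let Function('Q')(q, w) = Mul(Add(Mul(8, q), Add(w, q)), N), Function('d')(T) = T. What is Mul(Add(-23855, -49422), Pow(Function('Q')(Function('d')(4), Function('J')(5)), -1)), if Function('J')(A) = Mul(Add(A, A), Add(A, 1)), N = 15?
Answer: Rational(-73277, 1440) ≈ -50.887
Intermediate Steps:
Function('J')(A) = Mul(2, A, Add(1, A)) (Function('J')(A) = Mul(Mul(2, A), Add(1, A)) = Mul(2, A, Add(1, A)))
Function('Q')(q, w) = Add(Mul(15, w), Mul(135, q)) (Function('Q')(q, w) = Mul(Add(Mul(8, q), Add(w, q)), 15) = Mul(Add(Mul(8, q), Add(q, w)), 15) = Mul(Add(w, Mul(9, q)), 15) = Add(Mul(15, w), Mul(135, q)))
Mul(Add(-23855, -49422), Pow(Function('Q')(Function('d')(4), Function('J')(5)), -1)) = Mul(Add(-23855, -49422), Pow(Add(Mul(15, Mul(2, 5, Add(1, 5))), Mul(135, 4)), -1)) = Mul(-73277, Pow(Add(Mul(15, Mul(2, 5, 6)), 540), -1)) = Mul(-73277, Pow(Add(Mul(15, 60), 540), -1)) = Mul(-73277, Pow(Add(900, 540), -1)) = Mul(-73277, Pow(1440, -1)) = Mul(-73277, Rational(1, 1440)) = Rational(-73277, 1440)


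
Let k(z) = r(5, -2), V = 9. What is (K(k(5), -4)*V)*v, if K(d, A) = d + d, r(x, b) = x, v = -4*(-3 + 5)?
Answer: -720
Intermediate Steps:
v = -8 (v = -4*2 = -8)
k(z) = 5
K(d, A) = 2*d
(K(k(5), -4)*V)*v = ((2*5)*9)*(-8) = (10*9)*(-8) = 90*(-8) = -720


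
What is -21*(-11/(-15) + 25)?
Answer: -2702/5 ≈ -540.40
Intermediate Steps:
-21*(-11/(-15) + 25) = -21*(-11*(-1/15) + 25) = -21*(11/15 + 25) = -21*386/15 = -2702/5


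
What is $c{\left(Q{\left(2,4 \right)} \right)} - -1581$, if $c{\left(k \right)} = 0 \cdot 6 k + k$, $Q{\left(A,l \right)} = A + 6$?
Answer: $1589$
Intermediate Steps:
$Q{\left(A,l \right)} = 6 + A$
$c{\left(k \right)} = k$ ($c{\left(k \right)} = 0 k + k = 0 + k = k$)
$c{\left(Q{\left(2,4 \right)} \right)} - -1581 = \left(6 + 2\right) - -1581 = 8 + 1581 = 1589$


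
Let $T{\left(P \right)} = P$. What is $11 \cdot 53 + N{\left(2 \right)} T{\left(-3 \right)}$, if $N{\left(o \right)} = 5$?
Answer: $568$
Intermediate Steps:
$11 \cdot 53 + N{\left(2 \right)} T{\left(-3 \right)} = 11 \cdot 53 + 5 \left(-3\right) = 583 - 15 = 568$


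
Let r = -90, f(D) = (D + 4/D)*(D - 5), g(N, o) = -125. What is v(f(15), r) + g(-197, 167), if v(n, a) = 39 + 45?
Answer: -41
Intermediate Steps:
f(D) = (-5 + D)*(D + 4/D) (f(D) = (D + 4/D)*(-5 + D) = (-5 + D)*(D + 4/D))
v(n, a) = 84
v(f(15), r) + g(-197, 167) = 84 - 125 = -41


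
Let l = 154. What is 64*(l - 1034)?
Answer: -56320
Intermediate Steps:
64*(l - 1034) = 64*(154 - 1034) = 64*(-880) = -56320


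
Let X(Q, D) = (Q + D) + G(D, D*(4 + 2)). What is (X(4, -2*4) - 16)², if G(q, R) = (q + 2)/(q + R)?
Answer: 310249/784 ≈ 395.73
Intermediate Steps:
G(q, R) = (2 + q)/(R + q)
X(Q, D) = D + Q + (2 + D)/(7*D) (X(Q, D) = (Q + D) + (2 + D)/(D*(4 + 2) + D) = (D + Q) + (2 + D)/(D*6 + D) = (D + Q) + (2 + D)/(6*D + D) = (D + Q) + (2 + D)/((7*D)) = (D + Q) + (1/(7*D))*(2 + D) = (D + Q) + (2 + D)/(7*D) = D + Q + (2 + D)/(7*D))
(X(4, -2*4) - 16)² = ((⅐ - 2*4 + 4 + 2/(7*((-2*4)))) - 16)² = ((⅐ - 8 + 4 + (2/7)/(-8)) - 16)² = ((⅐ - 8 + 4 + (2/7)*(-⅛)) - 16)² = ((⅐ - 8 + 4 - 1/28) - 16)² = (-109/28 - 16)² = (-557/28)² = 310249/784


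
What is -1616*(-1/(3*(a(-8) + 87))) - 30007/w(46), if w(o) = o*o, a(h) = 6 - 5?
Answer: -562799/69828 ≈ -8.0598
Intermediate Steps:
a(h) = 1
w(o) = o**2
-1616*(-1/(3*(a(-8) + 87))) - 30007/w(46) = -1616*(-1/(3*(1 + 87))) - 30007/(46**2) = -1616/(88*(-3)) - 30007/2116 = -1616/(-264) - 30007*1/2116 = -1616*(-1/264) - 30007/2116 = 202/33 - 30007/2116 = -562799/69828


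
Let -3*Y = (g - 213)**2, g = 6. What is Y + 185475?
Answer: 171192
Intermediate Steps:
Y = -14283 (Y = -(6 - 213)**2/3 = -1/3*(-207)**2 = -1/3*42849 = -14283)
Y + 185475 = -14283 + 185475 = 171192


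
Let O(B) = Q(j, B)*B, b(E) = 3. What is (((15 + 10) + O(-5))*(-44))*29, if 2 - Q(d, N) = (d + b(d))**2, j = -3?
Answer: -19140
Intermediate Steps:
Q(d, N) = 2 - (3 + d)**2 (Q(d, N) = 2 - (d + 3)**2 = 2 - (3 + d)**2)
O(B) = 2*B (O(B) = (2 - (3 - 3)**2)*B = (2 - 1*0**2)*B = (2 - 1*0)*B = (2 + 0)*B = 2*B)
(((15 + 10) + O(-5))*(-44))*29 = (((15 + 10) + 2*(-5))*(-44))*29 = ((25 - 10)*(-44))*29 = (15*(-44))*29 = -660*29 = -19140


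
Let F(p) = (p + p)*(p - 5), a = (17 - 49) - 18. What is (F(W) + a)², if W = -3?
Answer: 4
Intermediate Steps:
a = -50 (a = -32 - 18 = -50)
F(p) = 2*p*(-5 + p) (F(p) = (2*p)*(-5 + p) = 2*p*(-5 + p))
(F(W) + a)² = (2*(-3)*(-5 - 3) - 50)² = (2*(-3)*(-8) - 50)² = (48 - 50)² = (-2)² = 4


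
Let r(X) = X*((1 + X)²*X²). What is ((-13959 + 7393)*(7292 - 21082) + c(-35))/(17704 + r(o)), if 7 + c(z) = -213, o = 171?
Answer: 11318115/18490782491 ≈ 0.00061209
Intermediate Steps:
c(z) = -220 (c(z) = -7 - 213 = -220)
r(X) = X³*(1 + X)² (r(X) = X*(X²*(1 + X)²) = X³*(1 + X)²)
((-13959 + 7393)*(7292 - 21082) + c(-35))/(17704 + r(o)) = ((-13959 + 7393)*(7292 - 21082) - 220)/(17704 + 171³*(1 + 171)²) = (-6566*(-13790) - 220)/(17704 + 5000211*172²) = (90545140 - 220)/(17704 + 5000211*29584) = 90544920/(17704 + 147926242224) = 90544920/147926259928 = 90544920*(1/147926259928) = 11318115/18490782491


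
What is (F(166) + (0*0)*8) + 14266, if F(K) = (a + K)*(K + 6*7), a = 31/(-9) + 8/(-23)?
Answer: 9937078/207 ≈ 48005.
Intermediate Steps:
a = -785/207 (a = 31*(-1/9) + 8*(-1/23) = -31/9 - 8/23 = -785/207 ≈ -3.7923)
F(K) = (42 + K)*(-785/207 + K) (F(K) = (-785/207 + K)*(K + 6*7) = (-785/207 + K)*(K + 42) = (-785/207 + K)*(42 + K) = (42 + K)*(-785/207 + K))
(F(166) + (0*0)*8) + 14266 = ((-10990/69 + 166**2 + (7909/207)*166) + (0*0)*8) + 14266 = ((-10990/69 + 27556 + 1312894/207) + 0*8) + 14266 = (6984016/207 + 0) + 14266 = 6984016/207 + 14266 = 9937078/207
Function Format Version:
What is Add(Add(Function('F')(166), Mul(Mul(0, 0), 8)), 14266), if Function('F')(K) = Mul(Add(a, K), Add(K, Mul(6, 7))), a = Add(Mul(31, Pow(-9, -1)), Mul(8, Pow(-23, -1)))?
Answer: Rational(9937078, 207) ≈ 48005.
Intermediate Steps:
a = Rational(-785, 207) (a = Add(Mul(31, Rational(-1, 9)), Mul(8, Rational(-1, 23))) = Add(Rational(-31, 9), Rational(-8, 23)) = Rational(-785, 207) ≈ -3.7923)
Function('F')(K) = Mul(Add(42, K), Add(Rational(-785, 207), K)) (Function('F')(K) = Mul(Add(Rational(-785, 207), K), Add(K, Mul(6, 7))) = Mul(Add(Rational(-785, 207), K), Add(K, 42)) = Mul(Add(Rational(-785, 207), K), Add(42, K)) = Mul(Add(42, K), Add(Rational(-785, 207), K)))
Add(Add(Function('F')(166), Mul(Mul(0, 0), 8)), 14266) = Add(Add(Add(Rational(-10990, 69), Pow(166, 2), Mul(Rational(7909, 207), 166)), Mul(Mul(0, 0), 8)), 14266) = Add(Add(Add(Rational(-10990, 69), 27556, Rational(1312894, 207)), Mul(0, 8)), 14266) = Add(Add(Rational(6984016, 207), 0), 14266) = Add(Rational(6984016, 207), 14266) = Rational(9937078, 207)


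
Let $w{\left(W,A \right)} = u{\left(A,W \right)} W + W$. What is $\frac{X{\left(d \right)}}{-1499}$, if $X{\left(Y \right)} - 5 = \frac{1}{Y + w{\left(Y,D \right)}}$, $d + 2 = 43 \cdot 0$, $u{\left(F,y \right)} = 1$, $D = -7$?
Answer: $- \frac{29}{8994} \approx -0.0032244$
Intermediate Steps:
$d = -2$ ($d = -2 + 43 \cdot 0 = -2 + 0 = -2$)
$w{\left(W,A \right)} = 2 W$ ($w{\left(W,A \right)} = 1 W + W = W + W = 2 W$)
$X{\left(Y \right)} = 5 + \frac{1}{3 Y}$ ($X{\left(Y \right)} = 5 + \frac{1}{Y + 2 Y} = 5 + \frac{1}{3 Y}$)
$\frac{X{\left(d \right)}}{-1499} = \frac{5 + \frac{1}{3 \left(-2\right)}}{-1499} = \left(5 + \frac{1}{3} \left(- \frac{1}{2}\right)\right) \left(- \frac{1}{1499}\right) = \left(5 - \frac{1}{6}\right) \left(- \frac{1}{1499}\right) = \frac{29}{6} \left(- \frac{1}{1499}\right) = - \frac{29}{8994}$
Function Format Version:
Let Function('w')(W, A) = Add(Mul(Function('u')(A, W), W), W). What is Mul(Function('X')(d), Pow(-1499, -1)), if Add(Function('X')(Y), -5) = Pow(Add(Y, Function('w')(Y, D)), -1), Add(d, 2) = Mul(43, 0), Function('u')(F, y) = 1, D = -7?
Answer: Rational(-29, 8994) ≈ -0.0032244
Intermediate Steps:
d = -2 (d = Add(-2, Mul(43, 0)) = Add(-2, 0) = -2)
Function('w')(W, A) = Mul(2, W) (Function('w')(W, A) = Add(Mul(1, W), W) = Add(W, W) = Mul(2, W))
Function('X')(Y) = Add(5, Mul(Rational(1, 3), Pow(Y, -1))) (Function('X')(Y) = Add(5, Pow(Add(Y, Mul(2, Y)), -1)) = Add(5, Pow(Mul(3, Y), -1)) = Add(5, Mul(Rational(1, 3), Pow(Y, -1))))
Mul(Function('X')(d), Pow(-1499, -1)) = Mul(Add(5, Mul(Rational(1, 3), Pow(-2, -1))), Pow(-1499, -1)) = Mul(Add(5, Mul(Rational(1, 3), Rational(-1, 2))), Rational(-1, 1499)) = Mul(Add(5, Rational(-1, 6)), Rational(-1, 1499)) = Mul(Rational(29, 6), Rational(-1, 1499)) = Rational(-29, 8994)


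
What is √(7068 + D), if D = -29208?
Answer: 6*I*√615 ≈ 148.8*I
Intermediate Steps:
√(7068 + D) = √(7068 - 29208) = √(-22140) = 6*I*√615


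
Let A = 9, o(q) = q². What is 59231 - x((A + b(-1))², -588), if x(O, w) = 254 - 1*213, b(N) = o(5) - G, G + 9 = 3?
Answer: 59190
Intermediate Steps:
G = -6 (G = -9 + 3 = -6)
b(N) = 31 (b(N) = 5² - 1*(-6) = 25 + 6 = 31)
x(O, w) = 41 (x(O, w) = 254 - 213 = 41)
59231 - x((A + b(-1))², -588) = 59231 - 1*41 = 59231 - 41 = 59190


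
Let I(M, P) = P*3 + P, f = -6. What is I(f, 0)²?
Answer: 0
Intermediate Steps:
I(M, P) = 4*P (I(M, P) = 3*P + P = 4*P)
I(f, 0)² = (4*0)² = 0² = 0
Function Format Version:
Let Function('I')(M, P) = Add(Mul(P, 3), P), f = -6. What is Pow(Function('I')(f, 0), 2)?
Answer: 0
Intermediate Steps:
Function('I')(M, P) = Mul(4, P) (Function('I')(M, P) = Add(Mul(3, P), P) = Mul(4, P))
Pow(Function('I')(f, 0), 2) = Pow(Mul(4, 0), 2) = Pow(0, 2) = 0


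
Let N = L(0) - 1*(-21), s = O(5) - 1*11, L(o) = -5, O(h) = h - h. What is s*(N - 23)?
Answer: 77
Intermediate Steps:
O(h) = 0
s = -11 (s = 0 - 1*11 = 0 - 11 = -11)
N = 16 (N = -5 - 1*(-21) = -5 + 21 = 16)
s*(N - 23) = -11*(16 - 23) = -11*(-7) = 77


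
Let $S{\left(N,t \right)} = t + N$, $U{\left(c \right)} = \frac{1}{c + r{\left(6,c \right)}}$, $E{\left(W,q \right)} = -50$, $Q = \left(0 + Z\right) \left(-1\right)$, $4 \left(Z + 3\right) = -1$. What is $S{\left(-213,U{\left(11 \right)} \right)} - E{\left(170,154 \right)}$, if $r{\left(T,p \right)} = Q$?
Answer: $- \frac{9287}{57} \approx -162.93$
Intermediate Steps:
$Z = - \frac{13}{4}$ ($Z = -3 + \frac{1}{4} \left(-1\right) = -3 - \frac{1}{4} = - \frac{13}{4} \approx -3.25$)
$Q = \frac{13}{4}$ ($Q = \left(0 - \frac{13}{4}\right) \left(-1\right) = \left(- \frac{13}{4}\right) \left(-1\right) = \frac{13}{4} \approx 3.25$)
$r{\left(T,p \right)} = \frac{13}{4}$
$U{\left(c \right)} = \frac{1}{\frac{13}{4} + c}$ ($U{\left(c \right)} = \frac{1}{c + \frac{13}{4}} = \frac{1}{\frac{13}{4} + c}$)
$S{\left(N,t \right)} = N + t$
$S{\left(-213,U{\left(11 \right)} \right)} - E{\left(170,154 \right)} = \left(-213 + \frac{4}{13 + 4 \cdot 11}\right) - -50 = \left(-213 + \frac{4}{13 + 44}\right) + 50 = \left(-213 + \frac{4}{57}\right) + 50 = - \frac{12137}{57} + 50 = - \frac{9287}{57}$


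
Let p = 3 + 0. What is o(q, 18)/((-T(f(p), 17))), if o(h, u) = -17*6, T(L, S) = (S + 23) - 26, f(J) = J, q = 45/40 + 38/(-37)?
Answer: 51/7 ≈ 7.2857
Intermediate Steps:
p = 3
q = 29/296 (q = 45*(1/40) + 38*(-1/37) = 9/8 - 38/37 = 29/296 ≈ 0.097973)
T(L, S) = -3 + S (T(L, S) = (23 + S) - 26 = -3 + S)
o(h, u) = -102
o(q, 18)/((-T(f(p), 17))) = -102*(-1/(-3 + 17)) = -102/((-1*14)) = -102/(-14) = -102*(-1/14) = 51/7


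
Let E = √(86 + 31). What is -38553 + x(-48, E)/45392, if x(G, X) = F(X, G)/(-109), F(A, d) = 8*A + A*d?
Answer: -38553 + 15*√13/618466 ≈ -38553.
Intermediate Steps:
E = 3*√13 (E = √117 = 3*√13 ≈ 10.817)
x(G, X) = -X*(8 + G)/109 (x(G, X) = (X*(8 + G))/(-109) = (X*(8 + G))*(-1/109) = -X*(8 + G)/109)
-38553 + x(-48, E)/45392 = -38553 - 3*√13*(8 - 48)/109/45392 = -38553 - 1/109*3*√13*(-40)*(1/45392) = -38553 + (120*√13/109)*(1/45392) = -38553 + 15*√13/618466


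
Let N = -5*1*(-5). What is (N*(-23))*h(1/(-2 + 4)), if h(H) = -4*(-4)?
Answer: -9200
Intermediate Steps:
h(H) = 16
N = 25 (N = -5*(-5) = 25)
(N*(-23))*h(1/(-2 + 4)) = (25*(-23))*16 = -575*16 = -9200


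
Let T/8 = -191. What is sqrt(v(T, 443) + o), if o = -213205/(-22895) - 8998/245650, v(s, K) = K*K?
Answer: sqrt(8592211524770834297)/6616655 ≈ 443.01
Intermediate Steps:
T = -1528 (T = 8*(-191) = -1528)
v(s, K) = K**2
o = 5216779904/562415675 (o = -213205*(-1/22895) - 8998*1/245650 = 42641/4579 - 4499/122825 = 5216779904/562415675 ≈ 9.2757)
sqrt(v(T, 443) + o) = sqrt(443**2 + 5216779904/562415675) = sqrt(196249 + 5216779904/562415675) = sqrt(110378730582979/562415675) = sqrt(8592211524770834297)/6616655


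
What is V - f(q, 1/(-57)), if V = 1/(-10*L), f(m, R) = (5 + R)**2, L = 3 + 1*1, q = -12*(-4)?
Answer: -3229489/129960 ≈ -24.850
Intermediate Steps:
q = 48
L = 4 (L = 3 + 1 = 4)
V = -1/40 (V = 1/(-10*4) = 1/(-40) = -1/40 ≈ -0.025000)
V - f(q, 1/(-57)) = -1/40 - (5 + 1/(-57))**2 = -1/40 - (5 - 1/57)**2 = -1/40 - (284/57)**2 = -1/40 - 1*80656/3249 = -1/40 - 80656/3249 = -3229489/129960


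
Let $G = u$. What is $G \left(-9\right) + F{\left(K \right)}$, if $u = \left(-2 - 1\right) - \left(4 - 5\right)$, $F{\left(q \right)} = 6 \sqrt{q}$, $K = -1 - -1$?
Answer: $18$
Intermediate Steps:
$K = 0$ ($K = -1 + 1 = 0$)
$u = -2$ ($u = \left(-2 - 1\right) - \left(4 - 5\right) = -3 - -1 = -3 + 1 = -2$)
$G = -2$
$G \left(-9\right) + F{\left(K \right)} = \left(-2\right) \left(-9\right) + 6 \sqrt{0} = 18 + 6 \cdot 0 = 18 + 0 = 18$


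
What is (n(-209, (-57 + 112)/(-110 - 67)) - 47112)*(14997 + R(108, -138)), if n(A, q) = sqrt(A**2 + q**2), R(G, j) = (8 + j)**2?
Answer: -1502731464 + 350867*sqrt(11309794)/177 ≈ -1.4961e+9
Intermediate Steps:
(n(-209, (-57 + 112)/(-110 - 67)) - 47112)*(14997 + R(108, -138)) = (sqrt((-209)**2 + ((-57 + 112)/(-110 - 67))**2) - 47112)*(14997 + (8 - 138)**2) = (sqrt(43681 + (55/(-177))**2) - 47112)*(14997 + (-130)**2) = (sqrt(43681 + (55*(-1/177))**2) - 47112)*(14997 + 16900) = (sqrt(43681 + (-55/177)**2) - 47112)*31897 = (sqrt(43681 + 3025/31329) - 47112)*31897 = (sqrt(1368485074/31329) - 47112)*31897 = (11*sqrt(11309794)/177 - 47112)*31897 = (-47112 + 11*sqrt(11309794)/177)*31897 = -1502731464 + 350867*sqrt(11309794)/177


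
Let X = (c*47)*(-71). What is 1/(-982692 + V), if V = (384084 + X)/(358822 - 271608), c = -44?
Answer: -43607/42851984588 ≈ -1.0176e-6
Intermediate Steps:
X = 146828 (X = -44*47*(-71) = -2068*(-71) = 146828)
V = 265456/43607 (V = (384084 + 146828)/(358822 - 271608) = 530912/87214 = 530912*(1/87214) = 265456/43607 ≈ 6.0875)
1/(-982692 + V) = 1/(-982692 + 265456/43607) = 1/(-42851984588/43607) = -43607/42851984588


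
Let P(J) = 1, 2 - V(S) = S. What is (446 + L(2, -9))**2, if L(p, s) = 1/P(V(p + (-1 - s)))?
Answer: 199809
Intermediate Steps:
V(S) = 2 - S
L(p, s) = 1 (L(p, s) = 1/1 = 1)
(446 + L(2, -9))**2 = (446 + 1)**2 = 447**2 = 199809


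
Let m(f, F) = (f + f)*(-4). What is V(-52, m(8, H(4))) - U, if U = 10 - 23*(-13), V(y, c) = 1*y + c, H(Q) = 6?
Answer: -425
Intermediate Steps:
m(f, F) = -8*f (m(f, F) = (2*f)*(-4) = -8*f)
V(y, c) = c + y (V(y, c) = y + c = c + y)
U = 309 (U = 10 + 299 = 309)
V(-52, m(8, H(4))) - U = (-8*8 - 52) - 1*309 = (-64 - 52) - 309 = -116 - 309 = -425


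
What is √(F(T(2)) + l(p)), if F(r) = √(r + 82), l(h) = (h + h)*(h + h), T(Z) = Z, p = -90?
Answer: √(32400 + 2*√21) ≈ 180.03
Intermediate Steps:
l(h) = 4*h² (l(h) = (2*h)*(2*h) = 4*h²)
F(r) = √(82 + r)
√(F(T(2)) + l(p)) = √(√(82 + 2) + 4*(-90)²) = √(√84 + 4*8100) = √(2*√21 + 32400) = √(32400 + 2*√21)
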